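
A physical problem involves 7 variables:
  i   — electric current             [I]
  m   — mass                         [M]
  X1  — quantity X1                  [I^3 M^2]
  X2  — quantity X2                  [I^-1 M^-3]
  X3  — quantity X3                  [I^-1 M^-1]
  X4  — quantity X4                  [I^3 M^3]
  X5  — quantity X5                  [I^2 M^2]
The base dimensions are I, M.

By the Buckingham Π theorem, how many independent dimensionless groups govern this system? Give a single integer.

5

Dimensional matrix (I×M by i×m×X1×X2×X3×X4×X5):
  I: [ 1  0  3 -1 -1  3  2]
  M: [ 0  1  2 -3 -1  3  2]
Echelon form has 2 nonzero rows (pivots: i,m)
7 vars − rank 2 = 5 Π groups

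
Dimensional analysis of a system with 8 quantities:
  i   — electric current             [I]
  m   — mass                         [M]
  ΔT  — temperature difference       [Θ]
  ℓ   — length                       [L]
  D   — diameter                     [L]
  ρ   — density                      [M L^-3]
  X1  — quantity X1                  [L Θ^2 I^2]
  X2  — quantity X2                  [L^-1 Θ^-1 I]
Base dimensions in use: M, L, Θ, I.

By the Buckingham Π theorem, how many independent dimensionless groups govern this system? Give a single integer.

4

Write exponents as rows M,L,Θ,I / cols i,m,ΔT,ℓ,D,ρ,X1,X2:
  M: [ 0  1  0  0  0  1  0  0]
  L: [ 0  0  0  1  1 -3  1 -1]
  Θ: [ 0  0  1  0  0  0  2 -1]
  I: [ 1  0  0  0  0  0  2  1]
Row reduction gives pivot columns i,m,ΔT,ℓ; rank = 4
n=8, r=4 ⇒ 4 dimensionless groups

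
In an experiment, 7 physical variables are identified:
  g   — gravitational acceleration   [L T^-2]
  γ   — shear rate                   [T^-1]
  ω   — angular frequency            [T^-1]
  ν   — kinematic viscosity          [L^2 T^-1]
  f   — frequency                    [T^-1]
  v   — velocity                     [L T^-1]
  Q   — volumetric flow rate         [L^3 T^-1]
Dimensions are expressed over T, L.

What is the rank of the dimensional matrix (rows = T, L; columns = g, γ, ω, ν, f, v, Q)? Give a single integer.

Dimensional matrix (T×L by g×γ×ω×ν×f×v×Q):
  T: [-2 -1 -1 -1 -1 -1 -1]
  L: [ 1  0  0  2  0  1  3]
RREF → pivots at {g,γ} ⇒ r = 2

2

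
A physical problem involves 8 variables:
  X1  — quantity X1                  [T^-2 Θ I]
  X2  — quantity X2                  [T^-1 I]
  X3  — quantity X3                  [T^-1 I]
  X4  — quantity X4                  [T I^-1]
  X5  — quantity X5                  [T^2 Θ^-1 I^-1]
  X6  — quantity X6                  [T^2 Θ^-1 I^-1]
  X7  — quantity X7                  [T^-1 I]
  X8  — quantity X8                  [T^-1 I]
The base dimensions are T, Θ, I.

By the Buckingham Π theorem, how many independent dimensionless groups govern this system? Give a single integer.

Write exponents as rows T,Θ,I / cols X1,X2,X3,X4,X5,X6,X7,X8:
  T: [-2 -1 -1  1  2  2 -1 -1]
  Θ: [ 1  0  0  0 -1 -1  0  0]
  I: [ 1  1  1 -1 -1 -1  1  1]
RREF → pivots at {X1,X2} ⇒ r = 2
8 vars − rank 2 = 6 Π groups

6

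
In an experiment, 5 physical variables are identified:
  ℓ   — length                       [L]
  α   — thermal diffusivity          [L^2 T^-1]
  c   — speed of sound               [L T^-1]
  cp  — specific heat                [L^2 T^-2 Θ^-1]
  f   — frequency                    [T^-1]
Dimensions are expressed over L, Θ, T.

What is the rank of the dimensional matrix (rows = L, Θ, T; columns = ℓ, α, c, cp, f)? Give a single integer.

3

Exponent matrix [L,Θ,T] × [ℓ,α,c,cp,f]:
  L: [ 1  2  1  2  0]
  Θ: [ 0  0  0 -1  0]
  T: [ 0 -1 -1 -2 -1]
Row reduction gives pivot columns ℓ,α,cp; rank = 3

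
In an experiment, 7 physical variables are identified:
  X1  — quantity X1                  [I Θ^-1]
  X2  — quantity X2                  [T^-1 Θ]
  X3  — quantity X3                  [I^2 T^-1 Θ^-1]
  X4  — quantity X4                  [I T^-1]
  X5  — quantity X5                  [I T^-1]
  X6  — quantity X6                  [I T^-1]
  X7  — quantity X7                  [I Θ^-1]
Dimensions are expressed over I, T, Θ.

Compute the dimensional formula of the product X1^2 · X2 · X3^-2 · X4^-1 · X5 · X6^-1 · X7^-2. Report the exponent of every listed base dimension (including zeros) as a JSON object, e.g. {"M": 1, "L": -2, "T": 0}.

Dimensional matrix (I×T×Θ by X1×X2×X3×X4×X5×X6×X7):
  I: [ 1  0  2  1  1  1  1]
  T: [ 0 -1 -1 -1 -1 -1  0]
  Θ: [-1  1 -1  0  0  0 -1]
  [I]: (2)·1+(1)·0+(-2)·2+(-1)·1+(1)·1+(-1)·1+(-2)·1 = -5
  [T]: (2)·0+(1)·-1+(-2)·-1+(-1)·-1+(1)·-1+(-1)·-1+(-2)·0 = 2
  [Θ]: (2)·-1+(1)·1+(-2)·-1+(-1)·0+(1)·0+(-1)·0+(-2)·-1 = 3
⇒ I^-5 T^2 Θ^3

{"I": -5, "T": 2, "Θ": 3}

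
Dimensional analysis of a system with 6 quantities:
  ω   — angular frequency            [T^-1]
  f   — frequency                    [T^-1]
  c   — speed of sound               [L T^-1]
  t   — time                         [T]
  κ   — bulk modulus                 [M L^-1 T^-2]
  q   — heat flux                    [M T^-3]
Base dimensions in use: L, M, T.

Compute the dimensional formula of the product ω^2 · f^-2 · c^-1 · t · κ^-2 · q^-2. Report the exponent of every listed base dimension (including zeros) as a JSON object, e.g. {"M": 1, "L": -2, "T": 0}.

Write exponents as rows L,M,T / cols ω,f,c,t,κ,q:
  L: [ 0  0  1  0 -1  0]
  M: [ 0  0  0  0  1  1]
  T: [-1 -1 -1  1 -2 -3]
  [L]: (2)·0+(-2)·0+(-1)·1+(1)·0+(-2)·-1+(-2)·0 = 1
  [M]: (2)·0+(-2)·0+(-1)·0+(1)·0+(-2)·1+(-2)·1 = -4
  [T]: (2)·-1+(-2)·-1+(-1)·-1+(1)·1+(-2)·-2+(-2)·-3 = 12
⇒ L M^-4 T^12

{"L": 1, "M": -4, "T": 12}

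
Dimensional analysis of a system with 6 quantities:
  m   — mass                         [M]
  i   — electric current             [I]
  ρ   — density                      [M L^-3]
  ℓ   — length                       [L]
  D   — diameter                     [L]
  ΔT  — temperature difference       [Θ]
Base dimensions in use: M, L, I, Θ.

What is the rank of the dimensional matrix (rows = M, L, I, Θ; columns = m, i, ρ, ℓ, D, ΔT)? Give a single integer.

Dimensional matrix (M×L×I×Θ by m×i×ρ×ℓ×D×ΔT):
  M: [ 1  0  1  0  0  0]
  L: [ 0  0 -3  1  1  0]
  I: [ 0  1  0  0  0  0]
  Θ: [ 0  0  0  0  0  1]
Echelon form has 4 nonzero rows (pivots: m,i,ρ,ΔT)

4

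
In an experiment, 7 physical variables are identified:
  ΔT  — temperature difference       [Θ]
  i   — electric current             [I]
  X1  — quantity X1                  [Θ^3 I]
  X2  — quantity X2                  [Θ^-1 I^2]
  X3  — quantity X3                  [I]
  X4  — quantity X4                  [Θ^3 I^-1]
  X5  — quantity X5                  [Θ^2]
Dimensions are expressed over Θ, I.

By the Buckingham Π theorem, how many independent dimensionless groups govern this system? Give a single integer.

Exponent matrix [Θ,I] × [ΔT,i,X1,X2,X3,X4,X5]:
  Θ: [ 1  0  3 -1  0  3  2]
  I: [ 0  1  1  2  1 -1  0]
Row reduction gives pivot columns ΔT,i; rank = 2
7 vars − rank 2 = 5 Π groups

5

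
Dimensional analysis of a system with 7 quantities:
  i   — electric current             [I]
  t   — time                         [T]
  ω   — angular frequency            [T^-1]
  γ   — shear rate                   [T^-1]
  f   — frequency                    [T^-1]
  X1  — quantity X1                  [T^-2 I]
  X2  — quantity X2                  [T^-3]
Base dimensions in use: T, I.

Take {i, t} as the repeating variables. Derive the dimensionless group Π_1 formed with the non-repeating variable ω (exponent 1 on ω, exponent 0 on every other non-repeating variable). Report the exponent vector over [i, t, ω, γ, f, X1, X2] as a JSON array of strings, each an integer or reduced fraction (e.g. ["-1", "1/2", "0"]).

Write exponents as rows T,I / cols i,t,ω,γ,f,X1,X2:
  T: [ 0  1 -1 -1 -1 -2 -3]
  I: [ 1  0  0  0  0  1  0]
Echelon form has 2 nonzero rows (pivots: i,t)
Repeat: i,t; free: ω,γ,f,X1,X2
RREF:
  r0: [   1    0    0    0    0    1    0]
  r1: [   0    1   -1   -1   -1   -2   -3]
Fix exponent of ω at 1, γ at 0, f at 0, X1 at 0, X2 at 0; solve each RREF row for its pivot's exponent:
  r0: exp(i) + (0)·1 = 0 ⇒ exp(i) = 0
  r1: exp(t) + (-1)·1 = 0 ⇒ exp(t) = 1
Π_1 = t · ω

["0", "1", "1", "0", "0", "0", "0"]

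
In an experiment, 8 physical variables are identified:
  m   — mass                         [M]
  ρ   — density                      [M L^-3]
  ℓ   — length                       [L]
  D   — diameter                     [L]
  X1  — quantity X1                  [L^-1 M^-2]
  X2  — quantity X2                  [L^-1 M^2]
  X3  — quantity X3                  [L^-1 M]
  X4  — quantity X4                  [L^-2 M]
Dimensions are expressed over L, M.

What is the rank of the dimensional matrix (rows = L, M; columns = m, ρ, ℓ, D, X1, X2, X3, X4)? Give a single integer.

2

Dimensional matrix (L×M by m×ρ×ℓ×D×X1×X2×X3×X4):
  L: [ 0 -3  1  1 -1 -1 -1 -2]
  M: [ 1  1  0  0 -2  2  1  1]
Echelon form has 2 nonzero rows (pivots: m,ρ)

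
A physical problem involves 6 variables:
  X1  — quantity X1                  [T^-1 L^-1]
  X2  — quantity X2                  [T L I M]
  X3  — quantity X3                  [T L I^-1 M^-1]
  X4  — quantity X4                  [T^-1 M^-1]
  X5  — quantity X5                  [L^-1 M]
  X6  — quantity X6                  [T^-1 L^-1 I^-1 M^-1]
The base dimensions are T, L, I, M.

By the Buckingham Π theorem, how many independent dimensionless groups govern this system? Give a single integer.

3

Exponent matrix [T,L,I,M] × [X1,X2,X3,X4,X5,X6]:
  T: [-1  1  1 -1  0 -1]
  L: [-1  1  1  0 -1 -1]
  I: [ 0  1 -1  0  0 -1]
  M: [ 0  1 -1 -1  1 -1]
Row reduction gives pivot columns X1,X2,X4; rank = 3
Π count = n − r = 6 − 3 = 3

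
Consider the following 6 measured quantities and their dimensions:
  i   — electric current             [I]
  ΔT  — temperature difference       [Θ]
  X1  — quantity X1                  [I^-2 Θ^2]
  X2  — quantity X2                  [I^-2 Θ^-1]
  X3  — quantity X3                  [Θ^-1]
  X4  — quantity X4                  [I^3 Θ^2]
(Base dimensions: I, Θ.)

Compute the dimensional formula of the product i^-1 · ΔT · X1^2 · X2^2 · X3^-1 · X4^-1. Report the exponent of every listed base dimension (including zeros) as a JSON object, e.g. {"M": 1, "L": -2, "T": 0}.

Exponent matrix [I,Θ] × [i,ΔT,X1,X2,X3,X4]:
  I: [ 1  0 -2 -2  0  3]
  Θ: [ 0  1  2 -1 -1  2]
  [I]: (-1)·1+(1)·0+(2)·-2+(2)·-2+(-1)·0+(-1)·3 = -12
  [Θ]: (-1)·0+(1)·1+(2)·2+(2)·-1+(-1)·-1+(-1)·2 = 2
⇒ I^-12 Θ^2

{"I": -12, "Θ": 2}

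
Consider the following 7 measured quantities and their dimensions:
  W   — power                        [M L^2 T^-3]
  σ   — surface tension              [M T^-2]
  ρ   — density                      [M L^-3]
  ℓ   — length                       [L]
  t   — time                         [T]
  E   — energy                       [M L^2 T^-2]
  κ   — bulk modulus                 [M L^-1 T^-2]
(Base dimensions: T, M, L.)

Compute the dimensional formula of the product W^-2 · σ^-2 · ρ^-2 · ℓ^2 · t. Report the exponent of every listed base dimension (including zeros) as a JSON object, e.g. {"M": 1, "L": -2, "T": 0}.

{"T": 11, "M": -6, "L": 4}

Write exponents as rows T,M,L / cols W,σ,ρ,ℓ,t,E,κ:
  T: [-3 -2  0  0  1 -2 -2]
  M: [ 1  1  1  0  0  1  1]
  L: [ 2  0 -3  1  0  2 -1]
  [T]: (-2)·-3+(-2)·-2+(-2)·0+(2)·0+(1)·1 = 11
  [M]: (-2)·1+(-2)·1+(-2)·1+(2)·0+(1)·0 = -6
  [L]: (-2)·2+(-2)·0+(-2)·-3+(2)·1+(1)·0 = 4
⇒ T^11 M^-6 L^4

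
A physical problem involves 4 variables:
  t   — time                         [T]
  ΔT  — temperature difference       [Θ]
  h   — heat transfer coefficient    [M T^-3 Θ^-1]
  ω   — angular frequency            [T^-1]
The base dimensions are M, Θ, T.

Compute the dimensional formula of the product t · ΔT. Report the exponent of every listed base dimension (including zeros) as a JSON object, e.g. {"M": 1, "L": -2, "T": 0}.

{"M": 0, "Θ": 1, "T": 1}

Dimensional matrix (M×Θ×T by t×ΔT×h×ω):
  M: [ 0  0  1  0]
  Θ: [ 0  1 -1  0]
  T: [ 1  0 -3 -1]
  [M]: (1)·0+(1)·0 = 0
  [Θ]: (1)·0+(1)·1 = 1
  [T]: (1)·1+(1)·0 = 1
⇒ Θ T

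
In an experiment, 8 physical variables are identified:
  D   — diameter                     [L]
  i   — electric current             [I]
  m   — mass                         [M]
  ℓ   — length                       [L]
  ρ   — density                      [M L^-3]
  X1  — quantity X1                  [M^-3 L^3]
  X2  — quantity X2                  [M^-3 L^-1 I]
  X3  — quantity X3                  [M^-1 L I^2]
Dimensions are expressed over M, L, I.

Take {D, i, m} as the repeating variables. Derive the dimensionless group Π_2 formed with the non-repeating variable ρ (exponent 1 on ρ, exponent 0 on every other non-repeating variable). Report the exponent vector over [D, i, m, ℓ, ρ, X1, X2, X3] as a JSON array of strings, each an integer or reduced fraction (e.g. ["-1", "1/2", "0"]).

["3", "0", "-1", "0", "1", "0", "0", "0"]

Exponent matrix [M,L,I] × [D,i,m,ℓ,ρ,X1,X2,X3]:
  M: [ 0  0  1  0  1 -3 -3 -1]
  L: [ 1  0  0  1 -3  3 -1  1]
  I: [ 0  1  0  0  0  0  1  2]
Row reduction gives pivot columns D,i,m; rank = 3
Pivot set = {D,i,m}, free = {ℓ,ρ,X1,X2,X3}
RREF:
  r0: [   1    0    0    1   -3    3   -1    1]
  r1: [   0    1    0    0    0    0    1    2]
  r2: [   0    0    1    0    1   -3   -3   -1]
Fix exponent of ρ at 1, ℓ at 0, X1 at 0, X2 at 0, X3 at 0; solve each RREF row for its pivot's exponent:
  r0: exp(D) + (-3)·1 = 0 ⇒ exp(D) = 3
  r1: exp(i) + (0)·1 = 0 ⇒ exp(i) = 0
  r2: exp(m) + (1)·1 = 0 ⇒ exp(m) = -1
Π_2 = D^3 · m^-1 · ρ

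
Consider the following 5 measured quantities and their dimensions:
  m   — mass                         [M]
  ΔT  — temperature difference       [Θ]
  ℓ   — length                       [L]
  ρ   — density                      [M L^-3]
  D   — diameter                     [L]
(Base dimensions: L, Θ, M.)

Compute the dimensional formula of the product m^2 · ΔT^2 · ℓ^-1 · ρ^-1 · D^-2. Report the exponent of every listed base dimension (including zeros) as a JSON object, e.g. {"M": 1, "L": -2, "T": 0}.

{"L": 0, "Θ": 2, "M": 1}

Dimensional matrix (L×Θ×M by m×ΔT×ℓ×ρ×D):
  L: [ 0  0  1 -3  1]
  Θ: [ 0  1  0  0  0]
  M: [ 1  0  0  1  0]
  [L]: (2)·0+(2)·0+(-1)·1+(-1)·-3+(-2)·1 = 0
  [Θ]: (2)·0+(2)·1+(-1)·0+(-1)·0+(-2)·0 = 2
  [M]: (2)·1+(2)·0+(-1)·0+(-1)·1+(-2)·0 = 1
⇒ Θ^2 M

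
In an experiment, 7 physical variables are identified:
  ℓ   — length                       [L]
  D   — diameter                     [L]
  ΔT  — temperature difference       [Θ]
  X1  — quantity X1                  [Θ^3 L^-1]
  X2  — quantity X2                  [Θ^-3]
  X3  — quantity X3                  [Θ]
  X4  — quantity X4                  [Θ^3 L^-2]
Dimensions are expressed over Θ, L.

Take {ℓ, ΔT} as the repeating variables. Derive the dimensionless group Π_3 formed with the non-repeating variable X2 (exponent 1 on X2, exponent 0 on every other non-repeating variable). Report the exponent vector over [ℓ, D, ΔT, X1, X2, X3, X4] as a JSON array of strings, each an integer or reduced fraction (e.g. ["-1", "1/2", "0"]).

["0", "0", "3", "0", "1", "0", "0"]

Dimensional matrix (Θ×L by ℓ×D×ΔT×X1×X2×X3×X4):
  Θ: [ 0  0  1  3 -3  1  3]
  L: [ 1  1  0 -1  0  0 -2]
Row reduction gives pivot columns ℓ,ΔT; rank = 2
Pivot set = {ℓ,ΔT}, free = {D,X1,X2,X3,X4}
RREF:
  r0: [   1    1    0   -1    0    0   -2]
  r1: [   0    0    1    3   -3    1    3]
Fix exponent of X2 at 1, D at 0, X1 at 0, X3 at 0, X4 at 0; solve each RREF row for its pivot's exponent:
  r0: exp(ℓ) + (0)·1 = 0 ⇒ exp(ℓ) = 0
  r1: exp(ΔT) + (-3)·1 = 0 ⇒ exp(ΔT) = 3
Π_3 = ΔT^3 · X2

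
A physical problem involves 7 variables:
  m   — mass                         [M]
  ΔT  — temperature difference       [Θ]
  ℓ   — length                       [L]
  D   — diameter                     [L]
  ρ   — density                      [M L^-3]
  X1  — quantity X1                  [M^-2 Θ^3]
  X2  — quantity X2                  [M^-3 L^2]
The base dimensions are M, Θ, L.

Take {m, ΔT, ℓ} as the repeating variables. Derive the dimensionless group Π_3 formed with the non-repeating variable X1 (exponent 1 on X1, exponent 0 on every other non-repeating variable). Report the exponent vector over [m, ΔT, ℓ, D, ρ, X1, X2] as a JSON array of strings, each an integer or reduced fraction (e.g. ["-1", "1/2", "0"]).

["2", "-3", "0", "0", "0", "1", "0"]

Exponent matrix [M,Θ,L] × [m,ΔT,ℓ,D,ρ,X1,X2]:
  M: [ 1  0  0  0  1 -2 -3]
  Θ: [ 0  1  0  0  0  3  0]
  L: [ 0  0  1  1 -3  0  2]
RREF → pivots at {m,ΔT,ℓ} ⇒ r = 3
Pivot set = {m,ΔT,ℓ}, free = {D,ρ,X1,X2}
RREF:
  r0: [   1    0    0    0    1   -2   -3]
  r1: [   0    1    0    0    0    3    0]
  r2: [   0    0    1    1   -3    0    2]
Fix exponent of X1 at 1, D at 0, ρ at 0, X2 at 0; solve each RREF row for its pivot's exponent:
  r0: exp(m) + (-2)·1 = 0 ⇒ exp(m) = 2
  r1: exp(ΔT) + (3)·1 = 0 ⇒ exp(ΔT) = -3
  r2: exp(ℓ) + (0)·1 = 0 ⇒ exp(ℓ) = 0
Π_3 = m^2 · ΔT^-3 · X1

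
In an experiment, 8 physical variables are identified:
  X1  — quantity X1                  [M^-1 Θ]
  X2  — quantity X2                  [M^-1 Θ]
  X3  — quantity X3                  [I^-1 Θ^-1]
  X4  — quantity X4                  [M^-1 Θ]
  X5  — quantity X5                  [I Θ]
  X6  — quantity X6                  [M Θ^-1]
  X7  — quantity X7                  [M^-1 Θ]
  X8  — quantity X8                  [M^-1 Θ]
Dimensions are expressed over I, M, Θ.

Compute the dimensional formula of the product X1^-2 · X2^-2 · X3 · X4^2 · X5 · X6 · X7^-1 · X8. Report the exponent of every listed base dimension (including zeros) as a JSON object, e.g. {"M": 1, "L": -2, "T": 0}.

Write exponents as rows I,M,Θ / cols X1,X2,X3,X4,X5,X6,X7,X8:
  I: [ 0  0 -1  0  1  0  0  0]
  M: [-1 -1  0 -1  0  1 -1 -1]
  Θ: [ 1  1 -1  1  1 -1  1  1]
  [I]: (-2)·0+(-2)·0+(1)·-1+(2)·0+(1)·1+(1)·0+(-1)·0+(1)·0 = 0
  [M]: (-2)·-1+(-2)·-1+(1)·0+(2)·-1+(1)·0+(1)·1+(-1)·-1+(1)·-1 = 3
  [Θ]: (-2)·1+(-2)·1+(1)·-1+(2)·1+(1)·1+(1)·-1+(-1)·1+(1)·1 = -3
⇒ M^3 Θ^-3

{"I": 0, "M": 3, "Θ": -3}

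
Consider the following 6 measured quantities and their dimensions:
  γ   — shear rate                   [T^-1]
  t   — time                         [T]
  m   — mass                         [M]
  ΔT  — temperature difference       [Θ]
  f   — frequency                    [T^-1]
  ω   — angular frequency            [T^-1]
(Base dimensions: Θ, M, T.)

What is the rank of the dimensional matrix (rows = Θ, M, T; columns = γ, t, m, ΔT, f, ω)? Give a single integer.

3

Write exponents as rows Θ,M,T / cols γ,t,m,ΔT,f,ω:
  Θ: [ 0  0  0  1  0  0]
  M: [ 0  0  1  0  0  0]
  T: [-1  1  0  0 -1 -1]
Row reduction gives pivot columns γ,m,ΔT; rank = 3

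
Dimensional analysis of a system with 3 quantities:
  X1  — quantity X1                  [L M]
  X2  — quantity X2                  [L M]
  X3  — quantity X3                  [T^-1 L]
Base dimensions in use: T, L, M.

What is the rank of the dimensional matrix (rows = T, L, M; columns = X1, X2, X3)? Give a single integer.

Dimensional matrix (T×L×M by X1×X2×X3):
  T: [ 0  0 -1]
  L: [ 1  1  1]
  M: [ 1  1  0]
Echelon form has 2 nonzero rows (pivots: X1,X3)

2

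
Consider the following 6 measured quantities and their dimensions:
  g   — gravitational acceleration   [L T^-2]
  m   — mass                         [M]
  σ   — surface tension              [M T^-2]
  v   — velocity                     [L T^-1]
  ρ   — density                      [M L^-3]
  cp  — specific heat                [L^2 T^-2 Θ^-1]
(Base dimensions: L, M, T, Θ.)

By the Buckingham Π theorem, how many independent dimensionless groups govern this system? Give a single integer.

Exponent matrix [L,M,T,Θ] × [g,m,σ,v,ρ,cp]:
  L: [ 1  0  0  1 -3  2]
  M: [ 0  1  1  0  1  0]
  T: [-2  0 -2 -1  0 -2]
  Θ: [ 0  0  0  0  0 -1]
Echelon form has 4 nonzero rows (pivots: g,m,σ,cp)
n=6, r=4 ⇒ 2 dimensionless groups

2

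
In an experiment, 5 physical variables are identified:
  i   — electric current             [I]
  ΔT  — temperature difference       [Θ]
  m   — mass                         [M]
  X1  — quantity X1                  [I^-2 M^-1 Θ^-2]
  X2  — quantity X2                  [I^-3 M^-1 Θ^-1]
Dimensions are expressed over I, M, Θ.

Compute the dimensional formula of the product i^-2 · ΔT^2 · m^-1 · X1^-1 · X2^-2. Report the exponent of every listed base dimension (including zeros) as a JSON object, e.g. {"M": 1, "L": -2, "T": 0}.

Exponent matrix [I,M,Θ] × [i,ΔT,m,X1,X2]:
  I: [ 1  0  0 -2 -3]
  M: [ 0  0  1 -1 -1]
  Θ: [ 0  1  0 -2 -1]
  [I]: (-2)·1+(2)·0+(-1)·0+(-1)·-2+(-2)·-3 = 6
  [M]: (-2)·0+(2)·0+(-1)·1+(-1)·-1+(-2)·-1 = 2
  [Θ]: (-2)·0+(2)·1+(-1)·0+(-1)·-2+(-2)·-1 = 6
⇒ I^6 M^2 Θ^6

{"I": 6, "M": 2, "Θ": 6}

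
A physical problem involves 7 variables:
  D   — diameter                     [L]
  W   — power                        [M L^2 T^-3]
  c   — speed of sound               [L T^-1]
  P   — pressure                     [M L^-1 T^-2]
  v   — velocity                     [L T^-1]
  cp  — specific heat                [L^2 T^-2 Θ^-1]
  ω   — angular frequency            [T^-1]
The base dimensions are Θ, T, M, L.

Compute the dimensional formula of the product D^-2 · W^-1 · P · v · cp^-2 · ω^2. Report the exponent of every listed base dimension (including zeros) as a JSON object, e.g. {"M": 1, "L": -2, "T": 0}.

Dimensional matrix (Θ×T×M×L by D×W×c×P×v×cp×ω):
  Θ: [ 0  0  0  0  0 -1  0]
  T: [ 0 -3 -1 -2 -1 -2 -1]
  M: [ 0  1  0  1  0  0  0]
  L: [ 1  2  1 -1  1  2  0]
  [Θ]: (-2)·0+(-1)·0+(1)·0+(1)·0+(-2)·-1+(2)·0 = 2
  [T]: (-2)·0+(-1)·-3+(1)·-2+(1)·-1+(-2)·-2+(2)·-1 = 2
  [M]: (-2)·0+(-1)·1+(1)·1+(1)·0+(-2)·0+(2)·0 = 0
  [L]: (-2)·1+(-1)·2+(1)·-1+(1)·1+(-2)·2+(2)·0 = -8
⇒ Θ^2 T^2 L^-8

{"Θ": 2, "T": 2, "M": 0, "L": -8}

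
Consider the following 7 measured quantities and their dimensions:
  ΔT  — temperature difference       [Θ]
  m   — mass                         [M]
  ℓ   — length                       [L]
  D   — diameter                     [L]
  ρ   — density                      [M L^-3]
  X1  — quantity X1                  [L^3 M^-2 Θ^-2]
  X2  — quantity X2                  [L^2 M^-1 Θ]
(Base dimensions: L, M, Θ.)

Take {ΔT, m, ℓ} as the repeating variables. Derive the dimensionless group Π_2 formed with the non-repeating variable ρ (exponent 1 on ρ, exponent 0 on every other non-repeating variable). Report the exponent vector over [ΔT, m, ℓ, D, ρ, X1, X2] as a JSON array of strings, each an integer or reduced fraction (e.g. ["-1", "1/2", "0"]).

Exponent matrix [L,M,Θ] × [ΔT,m,ℓ,D,ρ,X1,X2]:
  L: [ 0  0  1  1 -3  3  2]
  M: [ 0  1  0  0  1 -2 -1]
  Θ: [ 1  0  0  0  0 -2  1]
Echelon form has 3 nonzero rows (pivots: ΔT,m,ℓ)
Repeat: ΔT,m,ℓ; free: D,ρ,X1,X2
RREF:
  r0: [   1    0    0    0    0   -2    1]
  r1: [   0    1    0    0    1   -2   -1]
  r2: [   0    0    1    1   -3    3    2]
Fix exponent of ρ at 1, D at 0, X1 at 0, X2 at 0; solve each RREF row for its pivot's exponent:
  r0: exp(ΔT) + (0)·1 = 0 ⇒ exp(ΔT) = 0
  r1: exp(m) + (1)·1 = 0 ⇒ exp(m) = -1
  r2: exp(ℓ) + (-3)·1 = 0 ⇒ exp(ℓ) = 3
Π_2 = m^-1 · ℓ^3 · ρ

["0", "-1", "3", "0", "1", "0", "0"]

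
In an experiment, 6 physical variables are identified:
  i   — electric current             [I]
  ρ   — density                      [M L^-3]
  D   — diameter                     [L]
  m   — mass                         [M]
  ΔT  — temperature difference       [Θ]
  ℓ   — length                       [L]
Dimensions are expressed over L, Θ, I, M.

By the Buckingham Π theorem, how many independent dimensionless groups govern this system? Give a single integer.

2

Dimensional matrix (L×Θ×I×M by i×ρ×D×m×ΔT×ℓ):
  L: [ 0 -3  1  0  0  1]
  Θ: [ 0  0  0  0  1  0]
  I: [ 1  0  0  0  0  0]
  M: [ 0  1  0  1  0  0]
RREF → pivots at {i,ρ,D,ΔT} ⇒ r = 4
6 vars − rank 4 = 2 Π groups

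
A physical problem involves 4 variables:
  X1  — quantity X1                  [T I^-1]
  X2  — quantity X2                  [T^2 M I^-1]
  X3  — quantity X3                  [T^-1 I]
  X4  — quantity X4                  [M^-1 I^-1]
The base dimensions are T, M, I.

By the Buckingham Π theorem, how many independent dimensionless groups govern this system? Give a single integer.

Write exponents as rows T,M,I / cols X1,X2,X3,X4:
  T: [ 1  2 -1  0]
  M: [ 0  1  0 -1]
  I: [-1 -1  1 -1]
RREF → pivots at {X1,X2} ⇒ r = 2
Π count = n − r = 4 − 2 = 2

2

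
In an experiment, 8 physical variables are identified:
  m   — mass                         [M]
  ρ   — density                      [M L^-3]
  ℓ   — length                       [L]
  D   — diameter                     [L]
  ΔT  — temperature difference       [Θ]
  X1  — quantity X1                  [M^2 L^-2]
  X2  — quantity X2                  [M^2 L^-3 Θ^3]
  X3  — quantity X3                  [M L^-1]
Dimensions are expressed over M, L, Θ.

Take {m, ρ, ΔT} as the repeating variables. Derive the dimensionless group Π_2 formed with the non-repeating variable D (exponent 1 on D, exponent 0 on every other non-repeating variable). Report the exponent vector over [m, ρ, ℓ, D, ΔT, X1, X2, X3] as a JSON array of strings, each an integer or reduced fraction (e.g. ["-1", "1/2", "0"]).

["-1/3", "1/3", "0", "1", "0", "0", "0", "0"]

Exponent matrix [M,L,Θ] × [m,ρ,ℓ,D,ΔT,X1,X2,X3]:
  M: [ 1  1  0  0  0  2  2  1]
  L: [ 0 -3  1  1  0 -2 -3 -1]
  Θ: [ 0  0  0  0  1  0  3  0]
Echelon form has 3 nonzero rows (pivots: m,ρ,ΔT)
Pivot set = {m,ρ,ΔT}, free = {ℓ,D,X1,X2,X3}
RREF:
  r0: [   1    0  1/3  1/3    0  4/3    1  2/3]
  r1: [   0    1 -1/3 -1/3    0  2/3    1  1/3]
  r2: [   0    0    0    0    1    0    3    0]
Fix exponent of D at 1, ℓ at 0, X1 at 0, X2 at 0, X3 at 0; solve each RREF row for its pivot's exponent:
  r0: exp(m) + (1/3)·1 = 0 ⇒ exp(m) = -1/3
  r1: exp(ρ) + (-1/3)·1 = 0 ⇒ exp(ρ) = 1/3
  r2: exp(ΔT) + (0)·1 = 0 ⇒ exp(ΔT) = 0
Π_2 = m^(-1/3) · ρ^(1/3) · D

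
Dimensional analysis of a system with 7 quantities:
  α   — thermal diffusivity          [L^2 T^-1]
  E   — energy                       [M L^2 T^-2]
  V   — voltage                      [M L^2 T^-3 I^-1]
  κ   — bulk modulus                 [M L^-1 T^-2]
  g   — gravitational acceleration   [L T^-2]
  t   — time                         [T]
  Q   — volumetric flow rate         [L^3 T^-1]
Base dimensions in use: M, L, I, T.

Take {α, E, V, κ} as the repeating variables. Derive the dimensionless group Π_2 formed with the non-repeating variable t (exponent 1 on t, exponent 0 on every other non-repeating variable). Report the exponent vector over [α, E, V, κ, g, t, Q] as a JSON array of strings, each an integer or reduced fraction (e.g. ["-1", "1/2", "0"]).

Dimensional matrix (M×L×I×T by α×E×V×κ×g×t×Q):
  M: [ 0  1  1  1  0  0  0]
  L: [ 2  2  2 -1  1  0  3]
  I: [ 0  0 -1  0  0  0  0]
  T: [-1 -2 -3 -2 -2  1 -1]
RREF → pivots at {α,E,V,κ} ⇒ r = 4
Pivot set = {α,E,V,κ}, free = {g,t,Q}
RREF:
  r0: [   1    0    0    0    2   -1    1]
  r1: [   0    1    0    0   -1  2/3  1/3]
  r2: [   0    0    1    0    0    0    0]
  r3: [   0    0    0    1    1 -2/3 -1/3]
Fix exponent of t at 1, g at 0, Q at 0; solve each RREF row for its pivot's exponent:
  r0: exp(α) + (-1)·1 = 0 ⇒ exp(α) = 1
  r1: exp(E) + (2/3)·1 = 0 ⇒ exp(E) = -2/3
  r2: exp(V) + (0)·1 = 0 ⇒ exp(V) = 0
  r3: exp(κ) + (-2/3)·1 = 0 ⇒ exp(κ) = 2/3
Π_2 = α · E^(-2/3) · κ^(2/3) · t

["1", "-2/3", "0", "2/3", "0", "1", "0"]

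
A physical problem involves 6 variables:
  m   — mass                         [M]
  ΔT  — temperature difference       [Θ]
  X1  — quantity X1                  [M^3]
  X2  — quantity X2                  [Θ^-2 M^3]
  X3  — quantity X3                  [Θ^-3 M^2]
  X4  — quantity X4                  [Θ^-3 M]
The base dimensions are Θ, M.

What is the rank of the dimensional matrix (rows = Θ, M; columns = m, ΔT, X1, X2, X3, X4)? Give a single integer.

2

Dimensional matrix (Θ×M by m×ΔT×X1×X2×X3×X4):
  Θ: [ 0  1  0 -2 -3 -3]
  M: [ 1  0  3  3  2  1]
RREF → pivots at {m,ΔT} ⇒ r = 2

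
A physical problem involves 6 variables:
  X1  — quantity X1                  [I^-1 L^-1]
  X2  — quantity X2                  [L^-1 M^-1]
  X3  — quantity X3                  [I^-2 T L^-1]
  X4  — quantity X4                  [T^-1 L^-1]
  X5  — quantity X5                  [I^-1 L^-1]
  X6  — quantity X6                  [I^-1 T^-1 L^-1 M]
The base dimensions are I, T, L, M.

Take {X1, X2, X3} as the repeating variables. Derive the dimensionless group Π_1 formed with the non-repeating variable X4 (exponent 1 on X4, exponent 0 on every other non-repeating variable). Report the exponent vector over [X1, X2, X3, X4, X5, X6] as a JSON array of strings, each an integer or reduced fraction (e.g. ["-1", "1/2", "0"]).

["-2", "0", "1", "1", "0", "0"]

Exponent matrix [I,T,L,M] × [X1,X2,X3,X4,X5,X6]:
  I: [-1  0 -2  0 -1 -1]
  T: [ 0  0  1 -1  0 -1]
  L: [-1 -1 -1 -1 -1 -1]
  M: [ 0 -1  0  0  0  1]
Echelon form has 3 nonzero rows (pivots: X1,X2,X3)
Repeat: X1,X2,X3; free: X4,X5,X6
RREF:
  r0: [   1    0    0    2    1    3]
  r1: [   0    1    0    0    0   -1]
  r2: [   0    0    1   -1    0   -1]
  r3: [   0    0    0    0    0    0]
Fix exponent of X4 at 1, X5 at 0, X6 at 0; solve each RREF row for its pivot's exponent:
  r0: exp(X1) + (2)·1 = 0 ⇒ exp(X1) = -2
  r1: exp(X2) + (0)·1 = 0 ⇒ exp(X2) = 0
  r2: exp(X3) + (-1)·1 = 0 ⇒ exp(X3) = 1
Π_1 = X1^-2 · X3 · X4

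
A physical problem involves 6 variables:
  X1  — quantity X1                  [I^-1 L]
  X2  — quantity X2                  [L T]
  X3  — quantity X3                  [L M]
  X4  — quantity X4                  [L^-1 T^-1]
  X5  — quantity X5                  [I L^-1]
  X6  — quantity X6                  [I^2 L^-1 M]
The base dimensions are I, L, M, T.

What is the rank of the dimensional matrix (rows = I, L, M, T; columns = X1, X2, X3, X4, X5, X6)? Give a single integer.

3

Exponent matrix [I,L,M,T] × [X1,X2,X3,X4,X5,X6]:
  I: [-1  0  0  0  1  2]
  L: [ 1  1  1 -1 -1 -1]
  M: [ 0  0  1  0  0  1]
  T: [ 0  1  0 -1  0  0]
RREF → pivots at {X1,X2,X3} ⇒ r = 3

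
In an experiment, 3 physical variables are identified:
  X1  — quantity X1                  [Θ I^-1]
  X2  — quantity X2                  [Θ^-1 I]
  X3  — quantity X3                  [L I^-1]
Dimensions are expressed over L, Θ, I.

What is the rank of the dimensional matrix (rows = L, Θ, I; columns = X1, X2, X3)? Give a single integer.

2

Write exponents as rows L,Θ,I / cols X1,X2,X3:
  L: [ 0  0  1]
  Θ: [ 1 -1  0]
  I: [-1  1 -1]
Echelon form has 2 nonzero rows (pivots: X1,X3)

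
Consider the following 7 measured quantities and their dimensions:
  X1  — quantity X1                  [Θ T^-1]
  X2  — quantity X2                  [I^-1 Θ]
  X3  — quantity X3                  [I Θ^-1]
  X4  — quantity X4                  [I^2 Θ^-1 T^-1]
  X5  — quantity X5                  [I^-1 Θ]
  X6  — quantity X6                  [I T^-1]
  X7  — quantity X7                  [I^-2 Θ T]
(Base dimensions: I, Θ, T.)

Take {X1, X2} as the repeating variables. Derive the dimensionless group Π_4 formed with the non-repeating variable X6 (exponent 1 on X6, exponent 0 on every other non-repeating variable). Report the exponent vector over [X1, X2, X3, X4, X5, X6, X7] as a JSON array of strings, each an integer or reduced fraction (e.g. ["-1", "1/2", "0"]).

["-1", "1", "0", "0", "0", "1", "0"]

Exponent matrix [I,Θ,T] × [X1,X2,X3,X4,X5,X6,X7]:
  I: [ 0 -1  1  2 -1  1 -2]
  Θ: [ 1  1 -1 -1  1  0  1]
  T: [-1  0  0 -1  0 -1  1]
Row reduction gives pivot columns X1,X2; rank = 2
Repeat: X1,X2; free: X3,X4,X5,X6,X7
RREF:
  r0: [   1    0    0    1    0    1   -1]
  r1: [   0    1   -1   -2    1   -1    2]
  r2: [   0    0    0    0    0    0    0]
Fix exponent of X6 at 1, X3 at 0, X4 at 0, X5 at 0, X7 at 0; solve each RREF row for its pivot's exponent:
  r0: exp(X1) + (1)·1 = 0 ⇒ exp(X1) = -1
  r1: exp(X2) + (-1)·1 = 0 ⇒ exp(X2) = 1
Π_4 = X1^-1 · X2 · X6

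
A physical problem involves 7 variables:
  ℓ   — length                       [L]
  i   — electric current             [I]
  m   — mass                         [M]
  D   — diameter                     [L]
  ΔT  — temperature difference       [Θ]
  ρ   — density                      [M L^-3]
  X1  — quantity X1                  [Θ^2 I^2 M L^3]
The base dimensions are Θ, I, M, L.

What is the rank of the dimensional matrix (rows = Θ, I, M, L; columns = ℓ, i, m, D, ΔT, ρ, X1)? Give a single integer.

4

Dimensional matrix (Θ×I×M×L by ℓ×i×m×D×ΔT×ρ×X1):
  Θ: [ 0  0  0  0  1  0  2]
  I: [ 0  1  0  0  0  0  2]
  M: [ 0  0  1  0  0  1  1]
  L: [ 1  0  0  1  0 -3  3]
RREF → pivots at {ℓ,i,m,ΔT} ⇒ r = 4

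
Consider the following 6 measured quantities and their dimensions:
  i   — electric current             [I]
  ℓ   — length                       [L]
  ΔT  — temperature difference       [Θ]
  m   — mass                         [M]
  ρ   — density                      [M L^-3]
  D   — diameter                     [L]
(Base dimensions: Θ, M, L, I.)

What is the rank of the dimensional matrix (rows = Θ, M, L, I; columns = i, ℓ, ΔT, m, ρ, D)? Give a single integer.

4

Write exponents as rows Θ,M,L,I / cols i,ℓ,ΔT,m,ρ,D:
  Θ: [ 0  0  1  0  0  0]
  M: [ 0  0  0  1  1  0]
  L: [ 0  1  0  0 -3  1]
  I: [ 1  0  0  0  0  0]
Row reduction gives pivot columns i,ℓ,ΔT,m; rank = 4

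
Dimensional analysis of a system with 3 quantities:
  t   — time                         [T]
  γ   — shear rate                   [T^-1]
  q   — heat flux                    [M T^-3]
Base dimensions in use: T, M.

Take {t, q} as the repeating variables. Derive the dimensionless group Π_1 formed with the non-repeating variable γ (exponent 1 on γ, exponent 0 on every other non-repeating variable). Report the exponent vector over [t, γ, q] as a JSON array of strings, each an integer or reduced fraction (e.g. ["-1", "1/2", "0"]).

["1", "1", "0"]

Dimensional matrix (T×M by t×γ×q):
  T: [ 1 -1 -3]
  M: [ 0  0  1]
Row reduction gives pivot columns t,q; rank = 2
Pivot set = {t,q}, free = {γ}
RREF:
  r0: [   1   -1    0]
  r1: [   0    0    1]
Fix exponent of γ at 1; solve each RREF row for its pivot's exponent:
  r0: exp(t) + (-1)·1 = 0 ⇒ exp(t) = 1
  r1: exp(q) + (0)·1 = 0 ⇒ exp(q) = 0
Π_1 = t · γ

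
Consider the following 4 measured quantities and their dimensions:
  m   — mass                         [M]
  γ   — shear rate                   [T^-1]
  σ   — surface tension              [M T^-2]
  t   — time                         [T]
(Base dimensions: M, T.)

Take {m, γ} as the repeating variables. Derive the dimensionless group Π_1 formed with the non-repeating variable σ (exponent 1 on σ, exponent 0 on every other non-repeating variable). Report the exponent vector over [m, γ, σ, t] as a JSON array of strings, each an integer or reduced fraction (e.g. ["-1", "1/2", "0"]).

Exponent matrix [M,T] × [m,γ,σ,t]:
  M: [ 1  0  1  0]
  T: [ 0 -1 -2  1]
Row reduction gives pivot columns m,γ; rank = 2
Pivot set = {m,γ}, free = {σ,t}
RREF:
  r0: [   1    0    1    0]
  r1: [   0    1    2   -1]
Fix exponent of σ at 1, t at 0; solve each RREF row for its pivot's exponent:
  r0: exp(m) + (1)·1 = 0 ⇒ exp(m) = -1
  r1: exp(γ) + (2)·1 = 0 ⇒ exp(γ) = -2
Π_1 = m^-1 · γ^-2 · σ

["-1", "-2", "1", "0"]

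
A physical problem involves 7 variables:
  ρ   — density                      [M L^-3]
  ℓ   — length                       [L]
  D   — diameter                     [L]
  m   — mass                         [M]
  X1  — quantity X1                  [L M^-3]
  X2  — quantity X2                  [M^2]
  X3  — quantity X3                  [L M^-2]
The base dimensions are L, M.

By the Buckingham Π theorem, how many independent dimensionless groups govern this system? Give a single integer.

Write exponents as rows L,M / cols ρ,ℓ,D,m,X1,X2,X3:
  L: [-3  1  1  0  1  0  1]
  M: [ 1  0  0  1 -3  2 -2]
RREF → pivots at {ρ,ℓ} ⇒ r = 2
7 vars − rank 2 = 5 Π groups

5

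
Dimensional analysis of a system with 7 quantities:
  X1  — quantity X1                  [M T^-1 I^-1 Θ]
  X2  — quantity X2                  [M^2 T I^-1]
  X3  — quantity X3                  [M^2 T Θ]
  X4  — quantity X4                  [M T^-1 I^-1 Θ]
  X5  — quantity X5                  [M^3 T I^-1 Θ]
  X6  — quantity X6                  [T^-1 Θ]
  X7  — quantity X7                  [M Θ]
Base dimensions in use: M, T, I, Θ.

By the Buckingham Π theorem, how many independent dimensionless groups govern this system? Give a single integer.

4

Dimensional matrix (M×T×I×Θ by X1×X2×X3×X4×X5×X6×X7):
  M: [ 1  2  2  1  3  0  1]
  T: [-1  1  1 -1  1 -1  0]
  I: [-1 -1  0 -1 -1  0  0]
  Θ: [ 1  0  1  1  1  1  1]
RREF → pivots at {X1,X2,X3} ⇒ r = 3
7 vars − rank 3 = 4 Π groups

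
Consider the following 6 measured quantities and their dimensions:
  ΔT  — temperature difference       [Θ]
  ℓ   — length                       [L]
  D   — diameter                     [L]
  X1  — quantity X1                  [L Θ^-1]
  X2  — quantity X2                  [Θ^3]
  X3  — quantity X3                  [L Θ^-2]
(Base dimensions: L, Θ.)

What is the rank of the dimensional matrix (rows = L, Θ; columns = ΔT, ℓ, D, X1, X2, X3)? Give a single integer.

2

Dimensional matrix (L×Θ by ΔT×ℓ×D×X1×X2×X3):
  L: [ 0  1  1  1  0  1]
  Θ: [ 1  0  0 -1  3 -2]
Echelon form has 2 nonzero rows (pivots: ΔT,ℓ)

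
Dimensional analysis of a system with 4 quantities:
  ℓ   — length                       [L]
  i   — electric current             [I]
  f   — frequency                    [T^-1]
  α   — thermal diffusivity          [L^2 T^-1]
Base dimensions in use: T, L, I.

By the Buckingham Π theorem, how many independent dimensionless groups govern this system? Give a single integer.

Write exponents as rows T,L,I / cols ℓ,i,f,α:
  T: [ 0  0 -1 -1]
  L: [ 1  0  0  2]
  I: [ 0  1  0  0]
RREF → pivots at {ℓ,i,f} ⇒ r = 3
Π count = n − r = 4 − 3 = 1

1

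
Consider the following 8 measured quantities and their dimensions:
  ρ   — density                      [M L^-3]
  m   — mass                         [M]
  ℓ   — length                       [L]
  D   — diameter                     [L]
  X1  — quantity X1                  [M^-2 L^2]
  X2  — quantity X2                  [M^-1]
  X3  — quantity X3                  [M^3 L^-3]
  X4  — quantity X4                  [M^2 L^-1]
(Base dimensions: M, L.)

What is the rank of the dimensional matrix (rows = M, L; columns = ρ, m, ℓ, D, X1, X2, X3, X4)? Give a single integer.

2

Write exponents as rows M,L / cols ρ,m,ℓ,D,X1,X2,X3,X4:
  M: [ 1  1  0  0 -2 -1  3  2]
  L: [-3  0  1  1  2  0 -3 -1]
Row reduction gives pivot columns ρ,m; rank = 2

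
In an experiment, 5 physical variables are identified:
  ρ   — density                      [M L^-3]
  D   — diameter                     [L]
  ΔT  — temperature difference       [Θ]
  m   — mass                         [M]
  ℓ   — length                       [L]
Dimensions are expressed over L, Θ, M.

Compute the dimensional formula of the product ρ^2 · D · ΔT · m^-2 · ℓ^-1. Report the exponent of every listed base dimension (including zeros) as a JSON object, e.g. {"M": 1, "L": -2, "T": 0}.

{"L": -6, "Θ": 1, "M": 0}

Dimensional matrix (L×Θ×M by ρ×D×ΔT×m×ℓ):
  L: [-3  1  0  0  1]
  Θ: [ 0  0  1  0  0]
  M: [ 1  0  0  1  0]
  [L]: (2)·-3+(1)·1+(1)·0+(-2)·0+(-1)·1 = -6
  [Θ]: (2)·0+(1)·0+(1)·1+(-2)·0+(-1)·0 = 1
  [M]: (2)·1+(1)·0+(1)·0+(-2)·1+(-1)·0 = 0
⇒ L^-6 Θ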